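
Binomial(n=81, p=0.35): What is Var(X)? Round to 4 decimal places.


Var = n*p*(1-p) = 81 * 0.35 * 0.65 = 18.4275

18.4275


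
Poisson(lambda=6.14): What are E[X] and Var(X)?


E[X] = Var(X) = lambda = 6.14

6.14, 6.14


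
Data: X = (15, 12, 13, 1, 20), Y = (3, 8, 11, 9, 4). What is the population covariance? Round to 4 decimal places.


Cov = (1/n)*sum((xi-xbar)(yi-ybar))
n = 5, xbar = 61/5 = 12.2, ybar = 35/5 = 7
sum((xi-xbar)(yi-ybar)) = -54
Cov = -54 / 5 = -10.8

-10.8000


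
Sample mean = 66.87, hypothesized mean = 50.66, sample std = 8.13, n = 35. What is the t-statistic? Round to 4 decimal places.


t = (xbar - mu0) / (s/sqrt(n))
xbar - mu0 = 66.87 - 50.66 = 16.21
sqrt(35) ≈ 5.91607978
s/sqrt(n) = 8.13 / 5.91607978 ≈ 1.37422082
t = 16.21 / 1.37422082 ≈ 11.795775

11.7958


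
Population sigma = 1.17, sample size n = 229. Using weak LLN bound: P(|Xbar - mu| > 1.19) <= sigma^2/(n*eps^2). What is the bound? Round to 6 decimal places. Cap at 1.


bound = min(1, sigma^2/(n*eps^2))
sigma^2 = 1.17^2 = 1.3689
n*eps^2 = 229 * 1.19^2 = 229 * 1.4161 = 324.2869
sigma^2/(n*eps^2) = 1.3689 / 324.2869 ≈ 0.00422126

0.004221


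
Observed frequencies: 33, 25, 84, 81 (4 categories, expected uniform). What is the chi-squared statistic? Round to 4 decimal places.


chi2 = sum((O-E)^2/E), E = total/4
total = 223, E = 223/4 = 55.75
(33 - 55.75)^2 / 55.75 = 517.5625 / 55.75 = 8281/892 ≈ 9.283632
(25 - 55.75)^2 / 55.75 = 945.5625 / 55.75 = 15129/892 ≈ 16.960762
(84 - 55.75)^2 / 55.75 = 798.0625 / 55.75 = 12769/892 ≈ 14.315022
(81 - 55.75)^2 / 55.75 = 637.5625 / 55.75 = 10201/892 ≈ 11.436099
chi2 = 11595/223 ≈ 51.995516

51.9955


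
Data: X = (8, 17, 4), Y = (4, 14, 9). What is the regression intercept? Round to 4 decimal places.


a = ybar - b*xbar, where b = sum((xi-xbar)(yi-ybar)) / sum((xi-xbar)^2)
n = 3, xbar = 29/3 ≈ 9.666667, ybar = 27/3 = 9
Sxy = sum((xi-xbar)(yi-ybar)) = 45
Sxx = sum((xi-xbar)^2) = 266/3 ≈ 88.666667
b = Sxy / Sxx = 135/266 ≈ 0.507519
a = 9 - 0.507519 * 9.666667 = 1089/266 ≈ 4.093985

4.0940


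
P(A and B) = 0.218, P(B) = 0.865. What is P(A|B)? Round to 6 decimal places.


P(A|B) = P(A and B) / P(B) = 0.218 / 0.865 = 218/865 ≈ 0.25202312

0.252023


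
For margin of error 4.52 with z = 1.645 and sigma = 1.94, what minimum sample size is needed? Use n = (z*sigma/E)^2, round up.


z*sigma/E = 1.645 * 1.94 / 4.52 ≈ 0.706040
(z*sigma/E)^2 ≈ 0.498492
round up: n = 1

1


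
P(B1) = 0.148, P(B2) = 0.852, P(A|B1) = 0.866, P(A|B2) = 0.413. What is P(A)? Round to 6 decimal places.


P(A) = P(A|B1)*P(B1) + P(A|B2)*P(B2)
P(A|B1)*P(B1) = 0.866 * 0.148 = 0.128168
P(A|B2)*P(B2) = 0.413 * 0.852 = 0.351876
P(A) = 0.128168 + 0.351876 = 0.480044

0.480044


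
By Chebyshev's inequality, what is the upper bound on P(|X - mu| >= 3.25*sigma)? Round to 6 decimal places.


P <= 1/k^2
k^2 = 3.25^2 = 10.5625
1/k^2 = 1 / 10.5625 = 16/169 ≈ 0.09467456

0.094675


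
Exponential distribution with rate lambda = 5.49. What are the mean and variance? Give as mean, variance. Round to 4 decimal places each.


mean = 1/lam, var = 1/lam^2
mean = 1 / 5.49 = 100/549 ≈ 0.182149
lam^2 = 5.49^2 = 30.1401
var = 1 / 30.1401 ≈ 0.033178

0.1821, 0.0332


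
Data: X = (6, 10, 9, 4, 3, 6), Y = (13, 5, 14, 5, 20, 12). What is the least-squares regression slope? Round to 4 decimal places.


b = sum((xi-xbar)(yi-ybar)) / sum((xi-xbar)^2)
n = 6, xbar = 38/6 = 19/3 ≈ 6.333333, ybar = 69/6 = 11.5
Sxy = sum((xi-xbar)(yi-ybar)) = -31
Sxx = sum((xi-xbar)^2) = 112/3 ≈ 37.333333
b = Sxy / Sxx = -93/112 ≈ -0.830357

-0.8304


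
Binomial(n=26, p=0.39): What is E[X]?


E[X] = n*p = 26 * 0.39 = 10.14

10.14


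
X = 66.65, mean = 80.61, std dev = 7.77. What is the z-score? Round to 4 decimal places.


z = (X - mu) / sigma
X - mu = 66.65 - 80.61 = -13.96
z = -13.96 / 7.77 = -1396/777 ≈ -1.796654

-1.7967


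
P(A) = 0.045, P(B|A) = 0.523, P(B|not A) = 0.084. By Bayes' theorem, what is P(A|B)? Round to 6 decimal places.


P(A|B) = P(B|A)*P(A) / P(B), P(B) = P(B|A)*P(A) + P(B|not A)*P(not A)
P(B|A)*P(A) = 0.523 * 0.045 = 0.023535
P(B|not A)*P(not A) = 0.084 * 0.955 = 0.08022
P(B) = 0.023535 + 0.08022 = 0.103755
P(A|B) = 0.023535 / 0.103755 = 1569/6917 ≈ 0.22683244

0.226832


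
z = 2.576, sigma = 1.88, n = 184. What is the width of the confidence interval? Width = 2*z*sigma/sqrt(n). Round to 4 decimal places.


width = 2*z*sigma/sqrt(n)
2*z*sigma = 2 * 2.576 * 1.88 = 9.68576
sqrt(184) ≈ 13.564660
width = 9.68576 / 13.564660 ≈ 0.714044

0.7140


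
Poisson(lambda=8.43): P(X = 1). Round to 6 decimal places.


P = e^(-lam) * lam^k / k!
e^(-8.43) ≈ 0.0002182215
lam^k = 8.43^1 = 8.43
k! = 1! = 1
P = 0.0002182215 * 8.43 / 1 ≈ 0.001840

0.001840


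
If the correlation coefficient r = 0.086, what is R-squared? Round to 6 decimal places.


R^2 = r^2 = (0.086)^2 = 0.007396

0.007396


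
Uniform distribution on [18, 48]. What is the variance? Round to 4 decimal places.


Var = (b-a)^2 / 12
(b-a)^2 = (48 - 18)^2 = 900
Var = 900/12 = 75

75.0000


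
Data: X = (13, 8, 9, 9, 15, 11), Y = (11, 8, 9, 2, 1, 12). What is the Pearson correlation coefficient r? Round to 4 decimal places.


r = sum((xi-xbar)(yi-ybar)) / sqrt(sum((xi-xbar)^2) * sum((yi-ybar)^2))
n = 6, xbar = 65/6 ≈ 10.833333, ybar = 43/6 ≈ 7.166667
Sxy = sum((xi-xbar)(yi-ybar)) = -77/6 ≈ -12.833333
Sxx = sum((xi-xbar)^2) = 221/6 ≈ 36.833333
Syy = sum((yi-ybar)^2) = 641/6 ≈ 106.833333
sqrt(Sxx*Syy) ≈ 62.729800
r = Sxy / sqrt(Sxx*Syy) = -12.833333 / 62.729800 ≈ -0.204581

-0.2046


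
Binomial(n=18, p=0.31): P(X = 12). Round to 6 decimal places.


P = C(n,k) * p^k * (1-p)^(n-k)
C(18,12) = 18564
p^k = 0.31^12 ≈ 0.0000007876628
(1-p)^(n-k) = 0.69^6 ≈ 0.1079182
P = 18564 * 0.0000007876628 * 0.1079182 ≈ 0.001578

0.001578


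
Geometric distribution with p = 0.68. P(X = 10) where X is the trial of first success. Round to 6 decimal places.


P = (1-p)^(k-1) * p
(1-p)^(k-1) = 0.32^9 ≈ 0.00003518437
P = 0.00003518437 * 0.68 ≈ 0.00002392537

0.000024


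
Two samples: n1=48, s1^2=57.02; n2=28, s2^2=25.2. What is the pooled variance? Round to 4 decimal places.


sp^2 = ((n1-1)*s1^2 + (n2-1)*s2^2)/(n1+n2-2)
(n1-1)*s1^2 = 47 * 57.02 = 2679.94
(n2-1)*s2^2 = 27 * 25.2 = 680.4
numerator = 2679.94 + 680.4 = 3360.34
n1+n2-2 = 74
sp^2 = 3360.34 / 74 = 45.41

45.4100


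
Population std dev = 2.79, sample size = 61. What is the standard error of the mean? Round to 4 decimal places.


SE = sigma / sqrt(n)
sqrt(61) ≈ 7.810250
SE = 2.79 / 7.810250 ≈ 0.357223

0.3572


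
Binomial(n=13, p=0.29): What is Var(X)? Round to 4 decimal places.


Var = n*p*(1-p) = 13 * 0.29 * 0.71 = 2.6767

2.6767


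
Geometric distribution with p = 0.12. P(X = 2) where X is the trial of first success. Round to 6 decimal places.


P = (1-p)^(k-1) * p
(1-p)^(k-1) = 0.88^1 = 0.88
P = 0.88 * 0.12 = 0.1056

0.105600


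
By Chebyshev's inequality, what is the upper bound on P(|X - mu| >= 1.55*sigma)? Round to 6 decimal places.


P <= 1/k^2
k^2 = 1.55^2 = 2.4025
1/k^2 = 1 / 2.4025 = 400/961 ≈ 0.41623309

0.416233


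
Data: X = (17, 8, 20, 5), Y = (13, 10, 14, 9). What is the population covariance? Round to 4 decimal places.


Cov = (1/n)*sum((xi-xbar)(yi-ybar))
n = 4, xbar = 50/4 = 12.5, ybar = 46/4 = 11.5
sum((xi-xbar)(yi-ybar)) = 51
Cov = 51 / 4 = 12.75

12.7500


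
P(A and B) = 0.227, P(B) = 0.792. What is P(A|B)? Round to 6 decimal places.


P(A|B) = P(A and B) / P(B) = 0.227 / 0.792 = 227/792 ≈ 0.28661616

0.286616


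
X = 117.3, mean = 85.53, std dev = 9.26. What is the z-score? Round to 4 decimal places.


z = (X - mu) / sigma
X - mu = 117.3 - 85.53 = 31.77
z = 31.77 / 9.26 = 3177/926 ≈ 3.430886

3.4309


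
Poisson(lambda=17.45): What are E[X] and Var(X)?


E[X] = Var(X) = lambda = 17.45

17.45, 17.45


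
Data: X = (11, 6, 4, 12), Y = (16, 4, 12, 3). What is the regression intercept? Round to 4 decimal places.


a = ybar - b*xbar, where b = sum((xi-xbar)(yi-ybar)) / sum((xi-xbar)^2)
n = 4, xbar = 33/4 = 8.25, ybar = 35/4 = 8.75
Sxy = sum((xi-xbar)(yi-ybar)) = -4.75
Sxx = sum((xi-xbar)^2) = 44.75
b = Sxy / Sxx = -19/179 ≈ -0.106145
a = 8.75 - (-0.106145) * 8.25 = 1723/179 ≈ 9.625698

9.6257


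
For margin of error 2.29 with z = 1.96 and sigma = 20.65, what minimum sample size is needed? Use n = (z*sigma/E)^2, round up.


z*sigma/E = 1.96 * 20.65 / 2.29 = 20237/1145 ≈ 17.674236
(z*sigma/E)^2 ≈ 312.378611
round up: n = 313

313


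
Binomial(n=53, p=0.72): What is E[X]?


E[X] = n*p = 53 * 0.72 = 38.16

38.16


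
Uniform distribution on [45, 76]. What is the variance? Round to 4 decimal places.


Var = (b-a)^2 / 12
(b-a)^2 = (76 - 45)^2 = 961
Var = 961/12 ≈ 80.083333

80.0833


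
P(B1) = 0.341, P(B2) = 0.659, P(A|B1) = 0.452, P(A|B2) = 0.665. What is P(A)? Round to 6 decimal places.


P(A) = P(A|B1)*P(B1) + P(A|B2)*P(B2)
P(A|B1)*P(B1) = 0.452 * 0.341 = 0.154132
P(A|B2)*P(B2) = 0.665 * 0.659 = 0.438235
P(A) = 0.154132 + 0.438235 = 0.592367

0.592367


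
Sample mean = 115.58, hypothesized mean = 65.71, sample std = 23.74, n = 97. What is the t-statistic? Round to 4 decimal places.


t = (xbar - mu0) / (s/sqrt(n))
xbar - mu0 = 115.58 - 65.71 = 49.87
sqrt(97) ≈ 9.84885780
s/sqrt(n) = 23.74 / 9.84885780 ≈ 2.41043180
t = 49.87 / 2.41043180 ≈ 20.689239

20.6892


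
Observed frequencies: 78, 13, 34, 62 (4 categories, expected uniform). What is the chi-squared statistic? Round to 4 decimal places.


chi2 = sum((O-E)^2/E), E = total/4
total = 187, E = 187/4 = 46.75
(78 - 46.75)^2 / 46.75 = 976.5625 / 46.75 = 15625/748 ≈ 20.889037
(13 - 46.75)^2 / 46.75 = 1139.0625 / 46.75 = 18225/748 ≈ 24.364973
(34 - 46.75)^2 / 46.75 = 162.5625 / 46.75 = 153/44 ≈ 3.477273
(62 - 46.75)^2 / 46.75 = 232.5625 / 46.75 = 3721/748 ≈ 4.974599
chi2 = 913/17 ≈ 53.705882

53.7059


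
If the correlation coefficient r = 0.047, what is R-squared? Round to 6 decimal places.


R^2 = r^2 = (0.047)^2 = 0.002209

0.002209


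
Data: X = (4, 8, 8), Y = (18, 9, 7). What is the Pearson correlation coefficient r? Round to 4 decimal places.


r = sum((xi-xbar)(yi-ybar)) / sqrt(sum((xi-xbar)^2) * sum((yi-ybar)^2))
n = 3, xbar = 20/3 ≈ 6.666667, ybar = 34/3 ≈ 11.333333
Sxy = sum((xi-xbar)(yi-ybar)) = -80/3 ≈ -26.666667
Sxx = sum((xi-xbar)^2) = 32/3 ≈ 10.666667
Syy = sum((yi-ybar)^2) = 206/3 ≈ 68.666667
sqrt(Sxx*Syy) ≈ 27.063711
r = Sxy / sqrt(Sxx*Syy) = -26.666667 / 27.063711 ≈ -0.985329

-0.9853


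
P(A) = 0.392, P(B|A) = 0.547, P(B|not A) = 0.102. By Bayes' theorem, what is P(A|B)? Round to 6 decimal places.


P(A|B) = P(B|A)*P(A) / P(B), P(B) = P(B|A)*P(A) + P(B|not A)*P(not A)
P(B|A)*P(A) = 0.547 * 0.392 = 0.214424
P(B|not A)*P(not A) = 0.102 * 0.608 = 0.062016
P(B) = 0.214424 + 0.062016 = 0.27644
P(A|B) = 0.214424 / 0.27644 ≈ 0.77566199

0.775662


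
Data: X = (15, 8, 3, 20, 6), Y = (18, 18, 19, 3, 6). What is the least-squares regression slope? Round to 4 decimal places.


b = sum((xi-xbar)(yi-ybar)) / sum((xi-xbar)^2)
n = 5, xbar = 52/5 = 10.4, ybar = 64/5 = 12.8
Sxy = sum((xi-xbar)(yi-ybar)) = -98.6
Sxx = sum((xi-xbar)^2) = 193.2
b = Sxy / Sxx = -493/966 ≈ -0.510352

-0.5104


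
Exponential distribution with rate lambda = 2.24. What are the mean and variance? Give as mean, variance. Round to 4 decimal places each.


mean = 1/lam, var = 1/lam^2
mean = 1 / 2.24 = 25/56 ≈ 0.446429
lam^2 = 2.24^2 = 5.0176
var = 1 / 5.0176 = 625/3136 ≈ 0.199298

0.4464, 0.1993


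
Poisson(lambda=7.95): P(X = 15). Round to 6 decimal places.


P = e^(-lam) * lam^k / k!
e^(-7.95) ≈ 0.0003526622
lam^k = 7.95^15 ≈ 32026311972062.560570
k! = 15! = 1307674368000
P = 0.0003526622 * 32026311972062.560570 / 1307674368000 ≈ 0.008637

0.008637


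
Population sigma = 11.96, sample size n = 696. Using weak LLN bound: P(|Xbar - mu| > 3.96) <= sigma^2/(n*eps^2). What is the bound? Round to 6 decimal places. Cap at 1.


bound = min(1, sigma^2/(n*eps^2))
sigma^2 = 11.96^2 = 143.0416
n*eps^2 = 696 * 3.96^2 = 696 * 15.6816 = 10914.3936
sigma^2/(n*eps^2) = 143.0416 / 10914.3936 ≈ 0.01310578

0.013106


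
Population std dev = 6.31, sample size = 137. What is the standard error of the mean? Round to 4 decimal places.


SE = sigma / sqrt(n)
sqrt(137) ≈ 11.704700
SE = 6.31 / 11.704700 ≈ 0.539100

0.5391


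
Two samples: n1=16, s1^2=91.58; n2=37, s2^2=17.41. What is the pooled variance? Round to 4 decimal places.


sp^2 = ((n1-1)*s1^2 + (n2-1)*s2^2)/(n1+n2-2)
(n1-1)*s1^2 = 15 * 91.58 = 1373.7
(n2-1)*s2^2 = 36 * 17.41 = 626.76
numerator = 1373.7 + 626.76 = 2000.46
n1+n2-2 = 51
sp^2 = 2000.46 / 51 = 33341/850 ≈ 39.224706

39.2247


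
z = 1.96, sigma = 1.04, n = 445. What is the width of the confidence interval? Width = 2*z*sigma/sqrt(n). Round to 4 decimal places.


width = 2*z*sigma/sqrt(n)
2*z*sigma = 2 * 1.96 * 1.04 = 4.0768
sqrt(445) ≈ 21.095023
width = 4.0768 / 21.095023 ≈ 0.193259

0.1933


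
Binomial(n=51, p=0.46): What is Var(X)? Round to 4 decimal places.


Var = n*p*(1-p) = 51 * 0.46 * 0.54 = 12.6684

12.6684


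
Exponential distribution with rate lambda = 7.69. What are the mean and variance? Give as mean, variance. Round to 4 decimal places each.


mean = 1/lam, var = 1/lam^2
mean = 1 / 7.69 = 100/769 ≈ 0.130039
lam^2 = 7.69^2 = 59.1361
var = 1 / 59.1361 ≈ 0.016910

0.1300, 0.0169


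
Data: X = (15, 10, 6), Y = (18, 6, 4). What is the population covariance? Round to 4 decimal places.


Cov = (1/n)*sum((xi-xbar)(yi-ybar))
n = 3, xbar = 31/3 ≈ 10.333333, ybar = 28/3 ≈ 9.333333
sum((xi-xbar)(yi-ybar)) = 194/3 ≈ 64.666667
Cov = 64.666667 / 3 = 194/9 ≈ 21.555556

21.5556


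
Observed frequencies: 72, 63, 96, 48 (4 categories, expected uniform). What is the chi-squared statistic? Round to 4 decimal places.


chi2 = sum((O-E)^2/E), E = total/4
total = 279, E = 279/4 = 69.75
(72 - 69.75)^2 / 69.75 = 5.0625 / 69.75 = 9/124 ≈ 0.072581
(63 - 69.75)^2 / 69.75 = 45.5625 / 69.75 = 81/124 ≈ 0.653226
(96 - 69.75)^2 / 69.75 = 689.0625 / 69.75 = 1225/124 ≈ 9.879032
(48 - 69.75)^2 / 69.75 = 473.0625 / 69.75 = 841/124 ≈ 6.782258
chi2 = 539/31 ≈ 17.387097

17.3871


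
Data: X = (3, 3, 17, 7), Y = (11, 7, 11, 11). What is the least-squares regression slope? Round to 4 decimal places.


b = sum((xi-xbar)(yi-ybar)) / sum((xi-xbar)^2)
n = 4, xbar = 30/4 = 7.5, ybar = 40/4 = 10
Sxy = sum((xi-xbar)(yi-ybar)) = 18
Sxx = sum((xi-xbar)^2) = 131
b = Sxy / Sxx = 18/131 ≈ 0.137405

0.1374


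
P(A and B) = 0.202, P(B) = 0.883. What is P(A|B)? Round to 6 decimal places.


P(A|B) = P(A and B) / P(B) = 0.202 / 0.883 = 202/883 ≈ 0.22876557

0.228766


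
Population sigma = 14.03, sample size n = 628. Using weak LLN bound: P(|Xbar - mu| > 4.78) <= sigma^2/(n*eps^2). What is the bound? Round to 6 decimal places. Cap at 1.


bound = min(1, sigma^2/(n*eps^2))
sigma^2 = 14.03^2 = 196.8409
n*eps^2 = 628 * 4.78^2 = 628 * 22.8484 = 14348.7952
sigma^2/(n*eps^2) = 196.8409 / 14348.7952 ≈ 0.01371829

0.013718


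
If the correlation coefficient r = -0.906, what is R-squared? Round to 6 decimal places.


R^2 = r^2 = (-0.906)^2 = 0.820836

0.820836


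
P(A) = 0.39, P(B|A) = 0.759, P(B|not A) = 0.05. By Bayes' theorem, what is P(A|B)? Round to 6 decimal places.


P(A|B) = P(B|A)*P(A) / P(B), P(B) = P(B|A)*P(A) + P(B|not A)*P(not A)
P(B|A)*P(A) = 0.759 * 0.39 = 0.29601
P(B|not A)*P(not A) = 0.05 * 0.61 = 0.0305
P(B) = 0.29601 + 0.0305 = 0.32651
P(A|B) = 0.29601 / 0.32651 ≈ 0.90658785

0.906588


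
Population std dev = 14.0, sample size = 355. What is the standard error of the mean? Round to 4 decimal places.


SE = sigma / sqrt(n)
sqrt(355) ≈ 18.841444
SE = 14.0 / 18.841444 ≈ 0.743043

0.7430


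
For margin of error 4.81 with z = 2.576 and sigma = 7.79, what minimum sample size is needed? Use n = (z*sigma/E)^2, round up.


z*sigma/E = 2.576 * 7.79 / 4.81 ≈ 4.171942
(z*sigma/E)^2 ≈ 17.405098
round up: n = 18

18


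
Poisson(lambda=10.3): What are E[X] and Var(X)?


E[X] = Var(X) = lambda = 10.3

10.3, 10.3


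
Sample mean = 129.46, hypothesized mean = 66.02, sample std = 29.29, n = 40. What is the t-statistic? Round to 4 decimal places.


t = (xbar - mu0) / (s/sqrt(n))
xbar - mu0 = 129.46 - 66.02 = 63.44
sqrt(40) ≈ 6.32455532
s/sqrt(n) = 29.29 / 6.32455532 ≈ 4.63115563
t = 63.44 / 4.63115563 ≈ 13.698525

13.6985


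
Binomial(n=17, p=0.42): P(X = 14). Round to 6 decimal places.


P = C(n,k) * p^k * (1-p)^(n-k)
C(17,14) = 680
p^k = 0.42^14 ≈ 0.000005314838
(1-p)^(n-k) = 0.58^3 = 0.195112
P = 680 * 0.000005314838 * 0.195112 ≈ 0.000705

0.000705


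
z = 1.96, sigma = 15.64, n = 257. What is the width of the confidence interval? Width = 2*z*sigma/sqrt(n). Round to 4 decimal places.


width = 2*z*sigma/sqrt(n)
2*z*sigma = 2 * 1.96 * 15.64 = 61.3088
sqrt(257) ≈ 16.031220
width = 61.3088 / 16.031220 ≈ 3.824338

3.8243


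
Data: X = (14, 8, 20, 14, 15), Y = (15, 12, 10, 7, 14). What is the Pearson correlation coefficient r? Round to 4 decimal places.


r = sum((xi-xbar)(yi-ybar)) / sqrt(sum((xi-xbar)^2) * sum((yi-ybar)^2))
n = 5, xbar = 71/5 = 14.2, ybar = 58/5 = 11.6
Sxy = sum((xi-xbar)(yi-ybar)) = -9.6
Sxx = sum((xi-xbar)^2) = 72.8
Syy = sum((yi-ybar)^2) = 41.2
sqrt(Sxx*Syy) ≈ 54.766413
r = Sxy / sqrt(Sxx*Syy) = -9.6 / 54.766413 ≈ -0.175290

-0.1753


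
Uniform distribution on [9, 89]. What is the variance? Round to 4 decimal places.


Var = (b-a)^2 / 12
(b-a)^2 = (89 - 9)^2 = 6400
Var = 6400/12 ≈ 533.333333

533.3333


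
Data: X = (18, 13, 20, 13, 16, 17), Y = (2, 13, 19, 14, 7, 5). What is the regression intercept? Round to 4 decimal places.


a = ybar - b*xbar, where b = sum((xi-xbar)(yi-ybar)) / sum((xi-xbar)^2)
n = 6, xbar = 97/6 ≈ 16.166667, ybar = 60/6 = 10
Sxy = sum((xi-xbar)(yi-ybar)) = -6
Sxx = sum((xi-xbar)^2) = 233/6 ≈ 38.833333
b = Sxy / Sxx = -36/233 ≈ -0.154506
a = 10 - (-0.154506) * 16.166667 = 2912/233 ≈ 12.497854

12.4979


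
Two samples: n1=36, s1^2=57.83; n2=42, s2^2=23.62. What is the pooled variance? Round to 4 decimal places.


sp^2 = ((n1-1)*s1^2 + (n2-1)*s2^2)/(n1+n2-2)
(n1-1)*s1^2 = 35 * 57.83 = 2024.05
(n2-1)*s2^2 = 41 * 23.62 = 968.42
numerator = 2024.05 + 968.42 = 2992.47
n1+n2-2 = 76
sp^2 = 2992.47 / 76 = 299247/7600 ≈ 39.374605

39.3746


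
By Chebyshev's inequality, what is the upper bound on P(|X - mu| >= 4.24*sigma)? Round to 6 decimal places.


P <= 1/k^2
k^2 = 4.24^2 = 17.9776
1/k^2 = 1 / 17.9776 ≈ 0.05562478

0.055625


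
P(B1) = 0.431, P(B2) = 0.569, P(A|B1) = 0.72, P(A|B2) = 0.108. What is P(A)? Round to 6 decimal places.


P(A) = P(A|B1)*P(B1) + P(A|B2)*P(B2)
P(A|B1)*P(B1) = 0.72 * 0.431 = 0.31032
P(A|B2)*P(B2) = 0.108 * 0.569 = 0.061452
P(A) = 0.31032 + 0.061452 = 0.371772

0.371772


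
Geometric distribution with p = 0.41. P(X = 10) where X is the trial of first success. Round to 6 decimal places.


P = (1-p)^(k-1) * p
(1-p)^(k-1) = 0.59^9 ≈ 0.008662996
P = 0.008662996 * 0.41 ≈ 0.003551828

0.003552


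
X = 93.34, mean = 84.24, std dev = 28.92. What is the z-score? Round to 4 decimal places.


z = (X - mu) / sigma
X - mu = 93.34 - 84.24 = 9.1
z = 9.1 / 28.92 = 455/1446 ≈ 0.314661

0.3147


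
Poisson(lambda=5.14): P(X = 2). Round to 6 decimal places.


P = e^(-lam) * lam^k / k!
e^(-5.14) ≈ 0.005857690
lam^k = 5.14^2 = 26.4196
k! = 2! = 2
P = 0.005857690 * 26.4196 / 2 ≈ 0.077379

0.077379


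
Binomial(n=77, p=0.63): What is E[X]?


E[X] = n*p = 77 * 0.63 = 48.51

48.51


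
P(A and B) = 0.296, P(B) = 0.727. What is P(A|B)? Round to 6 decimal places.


P(A|B) = P(A and B) / P(B) = 0.296 / 0.727 = 296/727 ≈ 0.40715268

0.407153


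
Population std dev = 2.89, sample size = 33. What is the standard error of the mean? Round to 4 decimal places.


SE = sigma / sqrt(n)
sqrt(33) ≈ 5.744563
SE = 2.89 / 5.744563 ≈ 0.503084

0.5031


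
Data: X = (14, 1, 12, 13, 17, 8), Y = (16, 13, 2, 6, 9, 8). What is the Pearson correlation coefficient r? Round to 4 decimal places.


r = sum((xi-xbar)(yi-ybar)) / sqrt(sum((xi-xbar)^2) * sum((yi-ybar)^2))
n = 6, xbar = 65/6 ≈ 10.833333, ybar = 54/6 = 9
Sxy = sum((xi-xbar)(yi-ybar)) = -29
Sxx = sum((xi-xbar)^2) = 953/6 ≈ 158.833333
Syy = sum((yi-ybar)^2) = 124
sqrt(Sxx*Syy) ≈ 140.340063
r = Sxy / sqrt(Sxx*Syy) = -29 / 140.340063 ≈ -0.206641

-0.2066


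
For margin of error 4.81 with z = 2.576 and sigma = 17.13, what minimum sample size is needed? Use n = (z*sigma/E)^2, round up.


z*sigma/E = 2.576 * 17.13 / 4.81 ≈ 9.173988
(z*sigma/E)^2 ≈ 84.162047
round up: n = 85

85


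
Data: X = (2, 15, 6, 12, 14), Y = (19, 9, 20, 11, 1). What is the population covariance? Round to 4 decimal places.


Cov = (1/n)*sum((xi-xbar)(yi-ybar))
n = 5, xbar = 49/5 = 9.8, ybar = 60/5 = 12
sum((xi-xbar)(yi-ybar)) = -149
Cov = -149 / 5 = -29.8

-29.8000


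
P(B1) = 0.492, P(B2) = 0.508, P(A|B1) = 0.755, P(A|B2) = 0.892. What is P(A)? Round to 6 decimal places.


P(A) = P(A|B1)*P(B1) + P(A|B2)*P(B2)
P(A|B1)*P(B1) = 0.755 * 0.492 = 0.37146
P(A|B2)*P(B2) = 0.892 * 0.508 = 0.453136
P(A) = 0.37146 + 0.453136 = 0.824596

0.824596


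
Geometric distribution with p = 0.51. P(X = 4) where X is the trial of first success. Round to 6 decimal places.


P = (1-p)^(k-1) * p
(1-p)^(k-1) = 0.49^3 = 0.117649
P = 0.117649 * 0.51 = 0.06000099

0.060001


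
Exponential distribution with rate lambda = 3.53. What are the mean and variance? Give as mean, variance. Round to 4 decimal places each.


mean = 1/lam, var = 1/lam^2
mean = 1 / 3.53 = 100/353 ≈ 0.283286
lam^2 = 3.53^2 = 12.4609
var = 1 / 12.4609 ≈ 0.080251

0.2833, 0.0803


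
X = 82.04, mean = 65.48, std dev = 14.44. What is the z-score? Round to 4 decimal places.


z = (X - mu) / sigma
X - mu = 82.04 - 65.48 = 16.56
z = 16.56 / 14.44 = 414/361 ≈ 1.146814

1.1468


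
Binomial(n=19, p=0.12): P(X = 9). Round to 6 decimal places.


P = C(n,k) * p^k * (1-p)^(n-k)
C(19,9) = 92378
p^k = 0.12^9 ≈ 0.000000005159780
(1-p)^(n-k) = 0.88^10 ≈ 0.2785010
P = 92378 * 0.000000005159780 * 0.2785010 ≈ 0.000133

0.000133


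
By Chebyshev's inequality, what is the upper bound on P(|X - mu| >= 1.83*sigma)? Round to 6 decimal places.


P <= 1/k^2
k^2 = 1.83^2 = 3.3489
1/k^2 = 1 / 3.3489 ≈ 0.29860551

0.298606


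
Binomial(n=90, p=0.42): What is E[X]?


E[X] = n*p = 90 * 0.42 = 37.8

37.8


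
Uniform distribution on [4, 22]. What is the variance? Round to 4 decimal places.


Var = (b-a)^2 / 12
(b-a)^2 = (22 - 4)^2 = 324
Var = 324/12 = 27

27.0000


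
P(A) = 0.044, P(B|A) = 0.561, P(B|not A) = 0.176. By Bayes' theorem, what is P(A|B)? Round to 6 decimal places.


P(A|B) = P(B|A)*P(A) / P(B), P(B) = P(B|A)*P(A) + P(B|not A)*P(not A)
P(B|A)*P(A) = 0.561 * 0.044 = 0.024684
P(B|not A)*P(not A) = 0.176 * 0.956 = 0.168256
P(B) = 0.024684 + 0.168256 = 0.19294
P(A|B) = 0.024684 / 0.19294 = 561/4385 ≈ 0.12793615

0.127936


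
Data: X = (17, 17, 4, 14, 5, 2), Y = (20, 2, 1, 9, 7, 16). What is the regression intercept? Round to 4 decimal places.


a = ybar - b*xbar, where b = sum((xi-xbar)(yi-ybar)) / sum((xi-xbar)^2)
n = 6, xbar = 59/6 ≈ 9.833333, ybar = 55/6 ≈ 9.166667
Sxy = sum((xi-xbar)(yi-ybar)) = 181/6 ≈ 30.166667
Sxx = sum((xi-xbar)^2) = 1433/6 ≈ 238.833333
b = Sxy / Sxx = 181/1433 ≈ 0.126308
a = 9.166667 - 0.126308 * 9.833333 = 11356/1433 ≈ 7.924634

7.9246


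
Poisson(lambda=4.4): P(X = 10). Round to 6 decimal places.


P = e^(-lam) * lam^k / k!
e^(-4.4) ≈ 0.01227734
lam^k = 4.4^10 ≈ 2719736.093842
k! = 10! = 3628800
P = 0.01227734 * 2719736.093842 / 3628800 ≈ 0.009202

0.009202


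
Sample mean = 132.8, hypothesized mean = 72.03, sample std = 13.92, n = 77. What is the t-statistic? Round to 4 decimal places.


t = (xbar - mu0) / (s/sqrt(n))
xbar - mu0 = 132.8 - 72.03 = 60.77
sqrt(77) ≈ 8.77496439
s/sqrt(n) = 13.92 / 8.77496439 ≈ 1.58633122
t = 60.77 / 1.58633122 ≈ 38.308519

38.3085


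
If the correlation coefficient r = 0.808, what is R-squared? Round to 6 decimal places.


R^2 = r^2 = (0.808)^2 = 0.652864

0.652864


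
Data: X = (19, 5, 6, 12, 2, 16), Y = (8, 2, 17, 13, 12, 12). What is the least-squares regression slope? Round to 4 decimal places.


b = sum((xi-xbar)(yi-ybar)) / sum((xi-xbar)^2)
n = 6, xbar = 60/6 = 10, ybar = 64/6 = 32/3 ≈ 10.666667
Sxy = sum((xi-xbar)(yi-ybar)) = -4
Sxx = sum((xi-xbar)^2) = 226
b = Sxy / Sxx = -2/113 ≈ -0.017699

-0.0177


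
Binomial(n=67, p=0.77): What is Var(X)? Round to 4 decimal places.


Var = n*p*(1-p) = 67 * 0.77 * 0.23 = 11.8657

11.8657


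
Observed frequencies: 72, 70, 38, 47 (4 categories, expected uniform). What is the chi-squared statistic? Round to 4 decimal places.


chi2 = sum((O-E)^2/E), E = total/4
total = 227, E = 227/4 = 56.75
(72 - 56.75)^2 / 56.75 = 232.5625 / 56.75 = 3721/908 ≈ 4.098018
(70 - 56.75)^2 / 56.75 = 175.5625 / 56.75 = 2809/908 ≈ 3.093612
(38 - 56.75)^2 / 56.75 = 351.5625 / 56.75 = 5625/908 ≈ 6.194934
(47 - 56.75)^2 / 56.75 = 95.0625 / 56.75 = 1521/908 ≈ 1.675110
chi2 = 3419/227 ≈ 15.061674

15.0617


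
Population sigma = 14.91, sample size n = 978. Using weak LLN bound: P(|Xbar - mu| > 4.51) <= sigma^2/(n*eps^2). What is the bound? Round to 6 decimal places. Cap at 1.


bound = min(1, sigma^2/(n*eps^2))
sigma^2 = 14.91^2 = 222.3081
n*eps^2 = 978 * 4.51^2 = 978 * 20.3401 = 19892.6178
sigma^2/(n*eps^2) = 222.3081 / 19892.6178 ≈ 0.01117541

0.011175


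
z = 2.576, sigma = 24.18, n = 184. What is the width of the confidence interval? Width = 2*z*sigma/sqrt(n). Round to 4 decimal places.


width = 2*z*sigma/sqrt(n)
2*z*sigma = 2 * 2.576 * 24.18 = 124.57536
sqrt(184) ≈ 13.564660
width = 124.57536 / 13.564660 ≈ 9.183817

9.1838


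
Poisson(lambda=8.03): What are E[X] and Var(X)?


E[X] = Var(X) = lambda = 8.03

8.03, 8.03


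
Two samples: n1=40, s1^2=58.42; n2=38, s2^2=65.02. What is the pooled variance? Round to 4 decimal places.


sp^2 = ((n1-1)*s1^2 + (n2-1)*s2^2)/(n1+n2-2)
(n1-1)*s1^2 = 39 * 58.42 = 2278.38
(n2-1)*s2^2 = 37 * 65.02 = 2405.74
numerator = 2278.38 + 2405.74 = 4684.12
n1+n2-2 = 76
sp^2 = 4684.12 / 76 = 117103/1900 ≈ 61.633158

61.6332


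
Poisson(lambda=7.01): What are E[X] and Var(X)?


E[X] = Var(X) = lambda = 7.01

7.01, 7.01


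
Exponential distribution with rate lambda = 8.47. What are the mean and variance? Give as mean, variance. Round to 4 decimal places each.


mean = 1/lam, var = 1/lam^2
mean = 1 / 8.47 = 100/847 ≈ 0.118064
lam^2 = 8.47^2 = 71.7409
var = 1 / 71.7409 ≈ 0.013939

0.1181, 0.0139


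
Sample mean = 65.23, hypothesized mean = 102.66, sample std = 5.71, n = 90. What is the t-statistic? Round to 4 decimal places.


t = (xbar - mu0) / (s/sqrt(n))
xbar - mu0 = 65.23 - 102.66 = -37.43
sqrt(90) ≈ 9.48683298
s/sqrt(n) = 5.71 / 9.48683298 ≈ 0.60188685
t = -37.43 / 0.60188685 ≈ -62.187769

-62.1878


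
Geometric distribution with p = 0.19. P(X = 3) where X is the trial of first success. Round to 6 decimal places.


P = (1-p)^(k-1) * p
(1-p)^(k-1) = 0.81^2 = 0.6561
P = 0.6561 * 0.19 = 0.124659

0.124659


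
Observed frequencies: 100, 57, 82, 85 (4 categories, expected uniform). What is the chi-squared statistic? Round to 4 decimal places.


chi2 = sum((O-E)^2/E), E = total/4
total = 324, E = 324/4 = 81
(100 - 81)^2 / 81 = 361 / 81 = 361/81 ≈ 4.456790
(57 - 81)^2 / 81 = 576 / 81 = 64/9 ≈ 7.111111
(82 - 81)^2 / 81 = 1 / 81 = 1/81 ≈ 0.012346
(85 - 81)^2 / 81 = 16 / 81 = 16/81 ≈ 0.197531
chi2 = 106/9 ≈ 11.777778

11.7778


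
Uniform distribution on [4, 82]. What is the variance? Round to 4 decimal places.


Var = (b-a)^2 / 12
(b-a)^2 = (82 - 4)^2 = 6084
Var = 6084/12 = 507

507.0000


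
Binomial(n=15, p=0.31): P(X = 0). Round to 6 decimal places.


P = C(n,k) * p^k * (1-p)^(n-k)
C(15,0) = 1
p^k = 0.31^0 = 1
(1-p)^(n-k) = 0.69^15 ≈ 0.003825924
P = 1 * 1 * 0.003825924 ≈ 0.003826

0.003826


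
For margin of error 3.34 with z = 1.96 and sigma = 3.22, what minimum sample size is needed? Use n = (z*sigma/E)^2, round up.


z*sigma/E = 1.96 * 3.22 / 3.34 = 7889/4175 ≈ 1.889581
(z*sigma/E)^2 ≈ 3.570516
round up: n = 4

4


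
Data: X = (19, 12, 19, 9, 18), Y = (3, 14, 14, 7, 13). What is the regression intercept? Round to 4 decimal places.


a = ybar - b*xbar, where b = sum((xi-xbar)(yi-ybar)) / sum((xi-xbar)^2)
n = 5, xbar = 77/5 = 15.4, ybar = 51/5 = 10.2
Sxy = sum((xi-xbar)(yi-ybar)) = 2.6
Sxx = sum((xi-xbar)^2) = 85.2
b = Sxy / Sxx = 13/426 ≈ 0.030516
a = 10.2 - 0.030516 * 15.4 = 4145/426 ≈ 9.730047

9.7300


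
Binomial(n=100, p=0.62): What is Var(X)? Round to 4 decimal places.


Var = n*p*(1-p) = 100 * 0.62 * 0.38 = 23.56

23.5600


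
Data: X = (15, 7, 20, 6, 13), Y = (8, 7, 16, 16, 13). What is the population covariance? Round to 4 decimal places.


Cov = (1/n)*sum((xi-xbar)(yi-ybar))
n = 5, xbar = 61/5 = 12.2, ybar = 60/5 = 12
sum((xi-xbar)(yi-ybar)) = 22
Cov = 22 / 5 = 4.4

4.4000


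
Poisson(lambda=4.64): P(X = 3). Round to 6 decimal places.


P = e^(-lam) * lam^k / k!
e^(-4.64) ≈ 0.009657698
lam^k = 4.64^3 = 99.897344
k! = 3! = 6
P = 0.009657698 * 99.897344 / 6 ≈ 0.160796

0.160796


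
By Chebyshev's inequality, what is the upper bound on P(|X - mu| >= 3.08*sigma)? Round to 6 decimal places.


P <= 1/k^2
k^2 = 3.08^2 = 9.4864
1/k^2 = 1 / 9.4864 = 625/5929 ≈ 0.10541407

0.105414


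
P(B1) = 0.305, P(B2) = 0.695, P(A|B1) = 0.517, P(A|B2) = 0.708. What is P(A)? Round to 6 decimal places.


P(A) = P(A|B1)*P(B1) + P(A|B2)*P(B2)
P(A|B1)*P(B1) = 0.517 * 0.305 = 0.157685
P(A|B2)*P(B2) = 0.708 * 0.695 = 0.49206
P(A) = 0.157685 + 0.49206 = 0.649745

0.649745


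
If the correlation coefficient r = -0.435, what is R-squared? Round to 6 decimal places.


R^2 = r^2 = (-0.435)^2 = 0.189225

0.189225


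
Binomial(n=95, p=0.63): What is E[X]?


E[X] = n*p = 95 * 0.63 = 59.85

59.85


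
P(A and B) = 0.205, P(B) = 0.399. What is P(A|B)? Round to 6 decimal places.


P(A|B) = P(A and B) / P(B) = 0.205 / 0.399 = 205/399 ≈ 0.51378446

0.513784


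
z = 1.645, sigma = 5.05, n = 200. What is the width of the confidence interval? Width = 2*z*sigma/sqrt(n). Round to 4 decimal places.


width = 2*z*sigma/sqrt(n)
2*z*sigma = 2 * 1.645 * 5.05 = 16.6145
sqrt(200) ≈ 14.142136
width = 16.6145 / 14.142136 ≈ 1.174823

1.1748


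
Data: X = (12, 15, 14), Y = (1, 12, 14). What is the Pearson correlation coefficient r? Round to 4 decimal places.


r = sum((xi-xbar)(yi-ybar)) / sqrt(sum((xi-xbar)^2) * sum((yi-ybar)^2))
n = 3, xbar = 41/3 ≈ 13.666667, ybar = 27/3 = 9
Sxy = sum((xi-xbar)(yi-ybar)) = 19
Sxx = sum((xi-xbar)^2) = 14/3 ≈ 4.666667
Syy = sum((yi-ybar)^2) = 98
sqrt(Sxx*Syy) ≈ 21.385353
r = Sxy / sqrt(Sxx*Syy) = 19 / 21.385353 ≈ 0.888459

0.8885


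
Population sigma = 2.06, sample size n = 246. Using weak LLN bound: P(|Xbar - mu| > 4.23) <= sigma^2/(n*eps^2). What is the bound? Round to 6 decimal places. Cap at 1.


bound = min(1, sigma^2/(n*eps^2))
sigma^2 = 2.06^2 = 4.2436
n*eps^2 = 246 * 4.23^2 = 246 * 17.8929 = 4401.6534
sigma^2/(n*eps^2) = 4.2436 / 4401.6534 ≈ 0.00096409

0.000964


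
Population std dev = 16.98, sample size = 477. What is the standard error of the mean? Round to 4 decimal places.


SE = sigma / sqrt(n)
sqrt(477) ≈ 21.840330
SE = 16.98 / 21.840330 ≈ 0.777461

0.7775


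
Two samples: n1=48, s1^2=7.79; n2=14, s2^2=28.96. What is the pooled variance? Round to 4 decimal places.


sp^2 = ((n1-1)*s1^2 + (n2-1)*s2^2)/(n1+n2-2)
(n1-1)*s1^2 = 47 * 7.79 = 366.13
(n2-1)*s2^2 = 13 * 28.96 = 376.48
numerator = 366.13 + 376.48 = 742.61
n1+n2-2 = 60
sp^2 = 742.61 / 60 = 74261/6000 ≈ 12.376833

12.3768


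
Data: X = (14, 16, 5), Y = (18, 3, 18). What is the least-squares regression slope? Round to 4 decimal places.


b = sum((xi-xbar)(yi-ybar)) / sum((xi-xbar)^2)
n = 3, xbar = 35/3 ≈ 11.666667, ybar = 39/3 = 13
Sxy = sum((xi-xbar)(yi-ybar)) = -65
Sxx = sum((xi-xbar)^2) = 206/3 ≈ 68.666667
b = Sxy / Sxx = -195/206 ≈ -0.946602

-0.9466


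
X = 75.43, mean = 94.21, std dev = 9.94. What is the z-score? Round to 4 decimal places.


z = (X - mu) / sigma
X - mu = 75.43 - 94.21 = -18.78
z = -18.78 / 9.94 = -939/497 ≈ -1.889336

-1.8893


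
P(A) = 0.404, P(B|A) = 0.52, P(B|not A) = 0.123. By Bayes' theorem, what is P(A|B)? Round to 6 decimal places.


P(A|B) = P(B|A)*P(A) / P(B), P(B) = P(B|A)*P(A) + P(B|not A)*P(not A)
P(B|A)*P(A) = 0.52 * 0.404 = 0.21008
P(B|not A)*P(not A) = 0.123 * 0.596 = 0.073308
P(B) = 0.21008 + 0.073308 = 0.283388
P(A|B) = 0.21008 / 0.283388 ≈ 0.74131579

0.741316


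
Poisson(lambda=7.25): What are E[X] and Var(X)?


E[X] = Var(X) = lambda = 7.25

7.25, 7.25


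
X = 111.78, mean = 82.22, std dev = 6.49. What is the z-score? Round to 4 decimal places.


z = (X - mu) / sigma
X - mu = 111.78 - 82.22 = 29.56
z = 29.56 / 6.49 = 2956/649 ≈ 4.554700

4.5547


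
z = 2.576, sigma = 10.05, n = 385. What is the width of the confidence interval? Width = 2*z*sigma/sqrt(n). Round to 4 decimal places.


width = 2*z*sigma/sqrt(n)
2*z*sigma = 2 * 2.576 * 10.05 = 51.7776
sqrt(385) ≈ 19.621417
width = 51.7776 / 19.621417 ≈ 2.638831

2.6388


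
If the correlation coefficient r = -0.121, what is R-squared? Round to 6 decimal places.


R^2 = r^2 = (-0.121)^2 = 0.014641

0.014641


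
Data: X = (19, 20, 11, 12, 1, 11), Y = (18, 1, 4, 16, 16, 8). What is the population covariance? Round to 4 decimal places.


Cov = (1/n)*sum((xi-xbar)(yi-ybar))
n = 6, xbar = 74/6 = 37/3 ≈ 12.333333, ybar = 63/6 = 10.5
sum((xi-xbar)(yi-ybar)) = -75
Cov = -75 / 6 = -12.5

-12.5000


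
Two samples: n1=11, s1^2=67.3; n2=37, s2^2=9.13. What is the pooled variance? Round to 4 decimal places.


sp^2 = ((n1-1)*s1^2 + (n2-1)*s2^2)/(n1+n2-2)
(n1-1)*s1^2 = 10 * 67.3 = 673
(n2-1)*s2^2 = 36 * 9.13 = 328.68
numerator = 673 + 328.68 = 1001.68
n1+n2-2 = 46
sp^2 = 1001.68 / 46 = 12521/575 ≈ 21.775652

21.7757


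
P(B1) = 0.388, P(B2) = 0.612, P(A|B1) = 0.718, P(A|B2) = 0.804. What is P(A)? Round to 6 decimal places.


P(A) = P(A|B1)*P(B1) + P(A|B2)*P(B2)
P(A|B1)*P(B1) = 0.718 * 0.388 = 0.278584
P(A|B2)*P(B2) = 0.804 * 0.612 = 0.492048
P(A) = 0.278584 + 0.492048 = 0.770632

0.770632


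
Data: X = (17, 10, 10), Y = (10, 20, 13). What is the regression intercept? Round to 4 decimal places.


a = ybar - b*xbar, where b = sum((xi-xbar)(yi-ybar)) / sum((xi-xbar)^2)
n = 3, xbar = 37/3 ≈ 12.333333, ybar = 43/3 ≈ 14.333333
Sxy = sum((xi-xbar)(yi-ybar)) = -91/3 ≈ -30.333333
Sxx = sum((xi-xbar)^2) = 98/3 ≈ 32.666667
b = Sxy / Sxx = -13/14 ≈ -0.928571
a = 14.333333 - (-0.928571) * 12.333333 = 361/14 ≈ 25.785714

25.7857


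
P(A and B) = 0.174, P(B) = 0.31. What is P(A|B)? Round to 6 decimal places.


P(A|B) = P(A and B) / P(B) = 0.174 / 0.31 = 87/155 ≈ 0.56129032

0.561290


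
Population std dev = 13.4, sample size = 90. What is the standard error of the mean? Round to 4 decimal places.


SE = sigma / sqrt(n)
sqrt(90) ≈ 9.486833
SE = 13.4 / 9.486833 ≈ 1.412484

1.4125


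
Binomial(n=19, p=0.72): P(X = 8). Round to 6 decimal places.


P = C(n,k) * p^k * (1-p)^(n-k)
C(19,8) = 75582
p^k = 0.72^8 ≈ 0.07222041
(1-p)^(n-k) = 0.28^11 ≈ 0.0000008293509
P = 75582 * 0.07222041 * 0.0000008293509 ≈ 0.004527

0.004527


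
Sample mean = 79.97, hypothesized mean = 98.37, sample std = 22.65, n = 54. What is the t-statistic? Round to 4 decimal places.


t = (xbar - mu0) / (s/sqrt(n))
xbar - mu0 = 79.97 - 98.37 = -18.4
sqrt(54) ≈ 7.34846923
s/sqrt(n) = 22.65 / 7.34846923 ≈ 3.08227459
t = -18.4 / 3.08227459 ≈ -5.969617

-5.9696


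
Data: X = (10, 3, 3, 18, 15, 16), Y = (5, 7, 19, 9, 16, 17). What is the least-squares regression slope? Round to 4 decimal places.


b = sum((xi-xbar)(yi-ybar)) / sum((xi-xbar)^2)
n = 6, xbar = 65/6 ≈ 10.833333, ybar = 73/6 ≈ 12.166667
Sxy = sum((xi-xbar)(yi-ybar)) = 67/6 ≈ 11.166667
Sxx = sum((xi-xbar)^2) = 1313/6 ≈ 218.833333
b = Sxy / Sxx = 67/1313 ≈ 0.051028

0.0510


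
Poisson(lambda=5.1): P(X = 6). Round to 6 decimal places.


P = e^(-lam) * lam^k / k!
e^(-5.1) ≈ 0.006096747
lam^k = 5.1^6 = 17596.287801
k! = 6! = 720
P = 0.006096747 * 17596.287801 / 720 ≈ 0.149000

0.149000


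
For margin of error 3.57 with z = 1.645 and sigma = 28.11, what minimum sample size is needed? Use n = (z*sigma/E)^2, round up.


z*sigma/E = 1.645 * 28.11 / 3.57 = 44039/3400 ≈ 12.952647
(z*sigma/E)^2 ≈ 167.771066
round up: n = 168

168


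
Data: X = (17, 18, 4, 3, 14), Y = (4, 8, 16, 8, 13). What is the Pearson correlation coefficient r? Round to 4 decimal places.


r = sum((xi-xbar)(yi-ybar)) / sqrt(sum((xi-xbar)^2) * sum((yi-ybar)^2))
n = 5, xbar = 56/5 = 11.2, ybar = 49/5 = 9.8
Sxy = sum((xi-xbar)(yi-ybar)) = -66.8
Sxx = sum((xi-xbar)^2) = 206.8
Syy = sum((yi-ybar)^2) = 88.8
sqrt(Sxx*Syy) ≈ 135.513247
r = Sxy / sqrt(Sxx*Syy) = -66.8 / 135.513247 ≈ -0.492941

-0.4929


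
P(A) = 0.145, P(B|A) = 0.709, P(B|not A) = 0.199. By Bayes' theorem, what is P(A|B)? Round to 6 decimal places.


P(A|B) = P(B|A)*P(A) / P(B), P(B) = P(B|A)*P(A) + P(B|not A)*P(not A)
P(B|A)*P(A) = 0.709 * 0.145 = 0.102805
P(B|not A)*P(not A) = 0.199 * 0.855 = 0.170145
P(B) = 0.102805 + 0.170145 = 0.27295
P(A|B) = 0.102805 / 0.27295 ≈ 0.37664407

0.376644


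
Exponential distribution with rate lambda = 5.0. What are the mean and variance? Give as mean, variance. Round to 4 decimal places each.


mean = 1/lam, var = 1/lam^2
mean = 1 / 5.0 = 0.2
lam^2 = 5.0^2 = 25
var = 1 / 25 = 0.04

0.2000, 0.0400


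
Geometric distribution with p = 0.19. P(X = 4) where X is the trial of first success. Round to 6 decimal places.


P = (1-p)^(k-1) * p
(1-p)^(k-1) = 0.81^3 = 0.531441
P = 0.531441 * 0.19 ≈ 0.1009738

0.100974


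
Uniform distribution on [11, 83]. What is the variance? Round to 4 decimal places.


Var = (b-a)^2 / 12
(b-a)^2 = (83 - 11)^2 = 5184
Var = 5184/12 = 432

432.0000


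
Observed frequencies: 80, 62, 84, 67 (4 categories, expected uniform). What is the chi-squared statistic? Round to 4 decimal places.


chi2 = sum((O-E)^2/E), E = total/4
total = 293, E = 293/4 = 73.25
(80 - 73.25)^2 / 73.25 = 45.5625 / 73.25 = 729/1172 ≈ 0.622014
(62 - 73.25)^2 / 73.25 = 126.5625 / 73.25 = 2025/1172 ≈ 1.727816
(84 - 73.25)^2 / 73.25 = 115.5625 / 73.25 = 1849/1172 ≈ 1.577645
(67 - 73.25)^2 / 73.25 = 39.0625 / 73.25 = 625/1172 ≈ 0.533276
chi2 = 1307/293 ≈ 4.460751

4.4608


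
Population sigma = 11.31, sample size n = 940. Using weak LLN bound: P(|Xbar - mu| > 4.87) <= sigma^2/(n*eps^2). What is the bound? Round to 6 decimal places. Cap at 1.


bound = min(1, sigma^2/(n*eps^2))
sigma^2 = 11.31^2 = 127.9161
n*eps^2 = 940 * 4.87^2 = 940 * 23.7169 = 22293.886
sigma^2/(n*eps^2) = 127.9161 / 22293.886 ≈ 0.00573772

0.005738


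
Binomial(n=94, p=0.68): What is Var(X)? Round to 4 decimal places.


Var = n*p*(1-p) = 94 * 0.68 * 0.32 = 20.4544

20.4544


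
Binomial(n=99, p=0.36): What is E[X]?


E[X] = n*p = 99 * 0.36 = 35.64

35.64


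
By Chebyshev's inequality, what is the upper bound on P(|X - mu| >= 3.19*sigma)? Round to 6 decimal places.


P <= 1/k^2
k^2 = 3.19^2 = 10.1761
1/k^2 = 1 / 10.1761 ≈ 0.09826947

0.098269


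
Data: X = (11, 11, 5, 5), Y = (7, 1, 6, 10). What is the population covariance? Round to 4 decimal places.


Cov = (1/n)*sum((xi-xbar)(yi-ybar))
n = 4, xbar = 32/4 = 8, ybar = 24/4 = 6
sum((xi-xbar)(yi-ybar)) = -24
Cov = -24 / 4 = -6

-6.0000
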